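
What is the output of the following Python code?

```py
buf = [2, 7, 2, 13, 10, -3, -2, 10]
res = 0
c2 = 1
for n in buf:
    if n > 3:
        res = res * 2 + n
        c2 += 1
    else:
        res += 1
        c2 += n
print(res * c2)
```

664

n=2: not >3, res = 0+1 = 1; c2=3
n=7: >3, res = 1*2+7 = 9; c2=4
n=2: not >3, res = 9+1 = 10; c2=6
n=13: >3, res = 10*2+13 = 33; c2=7
n=10: >3, res = 33*2+10 = 76; c2=8
n=-3: not >3, res = 76+1 = 77; c2=5
n=-2: not >3, res = 77+1 = 78; c2=3
n=10: >3, res = 78*2+10 = 166; c2=4
res*c2 = 166*4 = 664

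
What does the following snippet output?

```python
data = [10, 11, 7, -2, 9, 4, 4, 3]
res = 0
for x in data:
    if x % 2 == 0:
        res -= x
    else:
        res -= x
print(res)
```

-46

x=10: even, res = 0-10 = -10
x=11: not even, res = (-10)-11 = -21
x=7: not even, res = (-21)-7 = -28
x=-2: even, res = (-28)-(-2) = -26
x=9: not even, res = (-26)-9 = -35
x=4: even, res = (-35)-4 = -39
x=4: even, res = (-39)-4 = -43
x=3: not even, res = (-43)-3 = -46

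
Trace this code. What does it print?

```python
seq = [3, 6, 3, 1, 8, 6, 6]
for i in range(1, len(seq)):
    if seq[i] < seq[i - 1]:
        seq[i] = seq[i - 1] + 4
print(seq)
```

[3, 6, 10, 14, 18, 22, 26]

i=1: 6>=3, unchanged → [3, 6, 3, 1, 8, 6, 6]
i=2: 3<6, seq[2] = 6+4 = 10 → [3, 6, 10, 1, 8, 6, 6]
i=3: 1<10, seq[3] = 10+4 = 14 → [3, 6, 10, 14, 8, 6, 6]
i=4: 8<14, seq[4] = 14+4 = 18 → [3, 6, 10, 14, 18, 6, 6]
i=5: 6<18, seq[5] = 18+4 = 22 → [3, 6, 10, 14, 18, 22, 6]
i=6: 6<22, seq[6] = 22+4 = 26 → [3, 6, 10, 14, 18, 22, 26]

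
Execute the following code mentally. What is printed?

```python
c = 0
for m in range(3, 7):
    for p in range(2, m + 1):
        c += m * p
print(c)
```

241

m=3,p=2: c = 0+6 = 6
m=3,p=3: c = 6+9 = 15
m=4,p=2: c = 15+8 = 23
m=4,p=3: c = 23+12 = 35
m=4,p=4: c = 35+16 = 51
m=5,p=2: c = 51+10 = 61
m=5,p=3: c = 61+15 = 76
m=5,p=4: c = 76+20 = 96
m=5,p=5: c = 96+25 = 121
m=6,p=2: c = 121+12 = 133
m=6,p=3: c = 133+18 = 151
m=6,p=4: c = 151+24 = 175
m=6,p=5: c = 175+30 = 205
m=6,p=6: c = 205+36 = 241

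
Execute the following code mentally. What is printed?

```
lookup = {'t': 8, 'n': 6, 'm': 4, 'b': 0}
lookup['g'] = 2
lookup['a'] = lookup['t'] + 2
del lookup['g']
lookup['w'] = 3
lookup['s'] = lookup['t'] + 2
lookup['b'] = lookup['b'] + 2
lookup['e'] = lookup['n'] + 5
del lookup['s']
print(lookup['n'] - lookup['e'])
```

lookup['g'] = 2 → {'t': 8, 'n': 6, 'm': 4, 'b': 0, 'g': 2}
lookup['a'] = lookup['t']+2 = 10 → {'t': 8, 'n': 6, 'm': 4, 'b': 0, 'g': 2, 'a': 10}
del 'g' → {'t': 8, 'n': 6, 'm': 4, 'b': 0, 'a': 10}
lookup['w'] = 3 → {'t': 8, 'n': 6, 'm': 4, 'b': 0, 'a': 10, 'w': 3}
lookup['s'] = lookup['t']+2 = 10 → {'t': 8, 'n': 6, 'm': 4, 'b': 0, 'a': 10, 'w': 3, 's': 10}
lookup['b'] = lookup['b']+2 = 2 → {'t': 8, 'n': 6, 'm': 4, 'b': 2, 'a': 10, 'w': 3, 's': 10}
lookup['e'] = lookup['n']+5 = 11 → {'t': 8, 'n': 6, 'm': 4, 'b': 2, 'a': 10, 'w': 3, 's': 10, 'e': 11}
del 's' → {'t': 8, 'n': 6, 'm': 4, 'b': 2, 'a': 10, 'w': 3, 'e': 11}
lookup['n']-lookup['e'] = 6-11 = -5

-5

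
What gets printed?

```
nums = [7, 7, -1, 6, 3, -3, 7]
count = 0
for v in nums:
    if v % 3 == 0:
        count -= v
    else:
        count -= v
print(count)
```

v=7: not %3==0, count = 0-7 = -7
v=7: not %3==0, count = (-7)-7 = -14
v=-1: not %3==0, count = (-14)-(-1) = -13
v=6: %3==0, count = (-13)-6 = -19
v=3: %3==0, count = (-19)-3 = -22
v=-3: %3==0, count = (-22)-(-3) = -19
v=7: not %3==0, count = (-19)-7 = -26

-26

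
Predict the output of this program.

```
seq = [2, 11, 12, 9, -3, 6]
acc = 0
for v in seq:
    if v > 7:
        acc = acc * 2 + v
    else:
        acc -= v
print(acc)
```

v=2: not >7, acc = 0-2 = -2
v=11: >7, acc = (-2)*2+11 = 7
v=12: >7, acc = 7*2+12 = 26
v=9: >7, acc = 26*2+9 = 61
v=-3: not >7, acc = 61-(-3) = 64
v=6: not >7, acc = 64-6 = 58

58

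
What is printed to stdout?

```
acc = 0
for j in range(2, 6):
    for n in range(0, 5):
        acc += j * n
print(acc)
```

140

j=2,n=0: acc = 0+0 = 0
j=2,n=1: acc = 0+2 = 2
j=2,n=2: acc = 2+4 = 6
j=2,n=3: acc = 6+6 = 12
j=2,n=4: acc = 12+8 = 20
j=3,n=0: acc = 20+0 = 20
j=3,n=1: acc = 20+3 = 23
j=3,n=2: acc = 23+6 = 29
j=3,n=3: acc = 29+9 = 38
j=3,n=4: acc = 38+12 = 50
j=4,n=0: acc = 50+0 = 50
j=4,n=1: acc = 50+4 = 54
j=4,n=2: acc = 54+8 = 62
j=4,n=3: acc = 62+12 = 74
j=4,n=4: acc = 74+16 = 90
j=5,n=0: acc = 90+0 = 90
j=5,n=1: acc = 90+5 = 95
j=5,n=2: acc = 95+10 = 105
j=5,n=3: acc = 105+15 = 120
j=5,n=4: acc = 120+20 = 140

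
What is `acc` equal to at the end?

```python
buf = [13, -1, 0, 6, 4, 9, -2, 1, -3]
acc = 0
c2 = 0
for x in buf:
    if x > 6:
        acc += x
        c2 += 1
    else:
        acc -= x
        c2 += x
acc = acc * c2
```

119

x=13: >6, acc = 0+13 = 13; c2=1
x=-1: not >6, acc = 13-(-1) = 14; c2=0
x=0: not >6, acc = 14-0 = 14; c2=0
x=6: not >6, acc = 14-6 = 8; c2=6
x=4: not >6, acc = 8-4 = 4; c2=10
x=9: >6, acc = 4+9 = 13; c2=11
x=-2: not >6, acc = 13-(-2) = 15; c2=9
x=1: not >6, acc = 15-1 = 14; c2=10
x=-3: not >6, acc = 14-(-3) = 17; c2=7
acc*c2 = 17*7 = 119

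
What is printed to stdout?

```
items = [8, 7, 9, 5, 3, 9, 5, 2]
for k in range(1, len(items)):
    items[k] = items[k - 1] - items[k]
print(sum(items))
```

-115

k=1: items[1] = 8-7 = 1 → [8, 1, 9, 5, 3, 9, 5, 2]
k=2: items[2] = 1-9 = -8 → [8, 1, -8, 5, 3, 9, 5, 2]
k=3: items[3] = (-8)-5 = -13 → [8, 1, -8, -13, 3, 9, 5, 2]
k=4: items[4] = (-13)-3 = -16 → [8, 1, -8, -13, -16, 9, 5, 2]
k=5: items[5] = (-16)-9 = -25 → [8, 1, -8, -13, -16, -25, 5, 2]
k=6: items[6] = (-25)-5 = -30 → [8, 1, -8, -13, -16, -25, -30, 2]
k=7: items[7] = (-30)-2 = -32 → [8, 1, -8, -13, -16, -25, -30, -32]
sum = -115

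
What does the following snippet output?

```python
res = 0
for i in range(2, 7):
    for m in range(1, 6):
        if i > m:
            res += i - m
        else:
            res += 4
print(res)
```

75

i=2,m=1: 2>1, res = 0+1 = 1
i=2,m=2: not 2>2, res = 1+4 = 5
i=2,m=3: not 2>3, res = 5+4 = 9
i=2,m=4: not 2>4, res = 9+4 = 13
i=2,m=5: not 2>5, res = 13+4 = 17
i=3,m=1: 3>1, res = 17+2 = 19
i=3,m=2: 3>2, res = 19+1 = 20
i=3,m=3: not 3>3, res = 20+4 = 24
i=3,m=4: not 3>4, res = 24+4 = 28
i=3,m=5: not 3>5, res = 28+4 = 32
i=4,m=1: 4>1, res = 32+3 = 35
i=4,m=2: 4>2, res = 35+2 = 37
i=4,m=3: 4>3, res = 37+1 = 38
i=4,m=4: not 4>4, res = 38+4 = 42
i=4,m=5: not 4>5, res = 42+4 = 46
i=5,m=1: 5>1, res = 46+4 = 50
i=5,m=2: 5>2, res = 50+3 = 53
i=5,m=3: 5>3, res = 53+2 = 55
i=5,m=4: 5>4, res = 55+1 = 56
i=5,m=5: not 5>5, res = 56+4 = 60
i=6,m=1: 6>1, res = 60+5 = 65
i=6,m=2: 6>2, res = 65+4 = 69
i=6,m=3: 6>3, res = 69+3 = 72
i=6,m=4: 6>4, res = 72+2 = 74
i=6,m=5: 6>5, res = 74+1 = 75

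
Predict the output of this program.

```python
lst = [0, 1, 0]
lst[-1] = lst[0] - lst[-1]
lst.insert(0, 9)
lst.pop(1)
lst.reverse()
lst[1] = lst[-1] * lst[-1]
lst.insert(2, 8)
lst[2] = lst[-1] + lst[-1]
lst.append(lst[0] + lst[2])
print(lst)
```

[0, 81, 18, 9, 18]

lst[-1] = lst[0]-lst[-1] = 0-0 = 0 → [0, 1, 0]
insert 9 at 0 → [9, 0, 1, 0]
pop(1) removes 0 → [9, 1, 0]
reverse → [0, 1, 9]
lst[1] = lst[-1]*lst[-1] = 9*9 = 81 → [0, 81, 9]
insert 8 at 2 → [0, 81, 8, 9]
lst[2] = lst[-1]+lst[-1] = 9+9 = 18 → [0, 81, 18, 9]
append lst[0]+lst[2] = 0+18 = 18 → [0, 81, 18, 9, 18]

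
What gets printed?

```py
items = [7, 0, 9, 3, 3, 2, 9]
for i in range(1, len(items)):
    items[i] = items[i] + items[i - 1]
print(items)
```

[7, 7, 16, 19, 22, 24, 33]

i=1: items[1] = 0+7 = 7 → [7, 7, 9, 3, 3, 2, 9]
i=2: items[2] = 9+7 = 16 → [7, 7, 16, 3, 3, 2, 9]
i=3: items[3] = 3+16 = 19 → [7, 7, 16, 19, 3, 2, 9]
i=4: items[4] = 3+19 = 22 → [7, 7, 16, 19, 22, 2, 9]
i=5: items[5] = 2+22 = 24 → [7, 7, 16, 19, 22, 24, 9]
i=6: items[6] = 9+24 = 33 → [7, 7, 16, 19, 22, 24, 33]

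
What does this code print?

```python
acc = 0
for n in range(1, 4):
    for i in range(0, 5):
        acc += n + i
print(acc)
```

60

n=1,i=0: acc = 0+1 = 1
n=1,i=1: acc = 1+2 = 3
n=1,i=2: acc = 3+3 = 6
n=1,i=3: acc = 6+4 = 10
n=1,i=4: acc = 10+5 = 15
n=2,i=0: acc = 15+2 = 17
n=2,i=1: acc = 17+3 = 20
n=2,i=2: acc = 20+4 = 24
n=2,i=3: acc = 24+5 = 29
n=2,i=4: acc = 29+6 = 35
n=3,i=0: acc = 35+3 = 38
n=3,i=1: acc = 38+4 = 42
n=3,i=2: acc = 42+5 = 47
n=3,i=3: acc = 47+6 = 53
n=3,i=4: acc = 53+7 = 60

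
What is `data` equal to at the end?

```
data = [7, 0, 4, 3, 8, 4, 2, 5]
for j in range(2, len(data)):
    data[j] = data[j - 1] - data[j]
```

j=2: data[2] = 0-4 = -4 → [7, 0, -4, 3, 8, 4, 2, 5]
j=3: data[3] = (-4)-3 = -7 → [7, 0, -4, -7, 8, 4, 2, 5]
j=4: data[4] = (-7)-8 = -15 → [7, 0, -4, -7, -15, 4, 2, 5]
j=5: data[5] = (-15)-4 = -19 → [7, 0, -4, -7, -15, -19, 2, 5]
j=6: data[6] = (-19)-2 = -21 → [7, 0, -4, -7, -15, -19, -21, 5]
j=7: data[7] = (-21)-5 = -26 → [7, 0, -4, -7, -15, -19, -21, -26]

[7, 0, -4, -7, -15, -19, -21, -26]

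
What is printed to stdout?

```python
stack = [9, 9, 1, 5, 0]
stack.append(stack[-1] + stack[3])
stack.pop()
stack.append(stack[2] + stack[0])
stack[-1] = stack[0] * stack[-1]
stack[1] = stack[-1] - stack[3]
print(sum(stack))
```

append stack[-1]+stack[3] = 0+5 = 5 → [9, 9, 1, 5, 0, 5]
pop() removes 5 → [9, 9, 1, 5, 0]
append stack[2]+stack[0] = 1+9 = 10 → [9, 9, 1, 5, 0, 10]
stack[-1] = stack[0]*stack[-1] = 9*10 = 90 → [9, 9, 1, 5, 0, 90]
stack[1] = stack[-1]-stack[3] = 90-5 = 85 → [9, 85, 1, 5, 0, 90]
sum = 190

190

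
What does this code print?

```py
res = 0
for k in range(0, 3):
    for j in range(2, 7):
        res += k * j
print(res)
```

60

k=0,j=2: res = 0+0 = 0
k=0,j=3: res = 0+0 = 0
k=0,j=4: res = 0+0 = 0
k=0,j=5: res = 0+0 = 0
k=0,j=6: res = 0+0 = 0
k=1,j=2: res = 0+2 = 2
k=1,j=3: res = 2+3 = 5
k=1,j=4: res = 5+4 = 9
k=1,j=5: res = 9+5 = 14
k=1,j=6: res = 14+6 = 20
k=2,j=2: res = 20+4 = 24
k=2,j=3: res = 24+6 = 30
k=2,j=4: res = 30+8 = 38
k=2,j=5: res = 38+10 = 48
k=2,j=6: res = 48+12 = 60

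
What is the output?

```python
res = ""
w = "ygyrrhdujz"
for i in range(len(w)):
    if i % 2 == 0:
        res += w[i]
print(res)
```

i=0: add 'y' → 'y'
i=1: skip
i=2: add 'y' → 'yy'
i=3: skip
i=4: add 'r' → 'yyr'
i=5: skip
i=6: add 'd' → 'yyrd'
i=7: skip
i=8: add 'j' → 'yyrdj'
i=9: skip

yyrdj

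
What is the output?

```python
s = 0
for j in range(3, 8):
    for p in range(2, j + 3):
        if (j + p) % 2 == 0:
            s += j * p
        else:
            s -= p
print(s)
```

374

j=3,p=2: odd sum, s = 0-2 = -2
j=3,p=3: even sum, s = (-2)+9 = 7
j=3,p=4: odd sum, s = 7-4 = 3
j=3,p=5: even sum, s = 3+15 = 18
j=4,p=2: even sum, s = 18+8 = 26
j=4,p=3: odd sum, s = 26-3 = 23
j=4,p=4: even sum, s = 23+16 = 39
j=4,p=5: odd sum, s = 39-5 = 34
j=4,p=6: even sum, s = 34+24 = 58
j=5,p=2: odd sum, s = 58-2 = 56
j=5,p=3: even sum, s = 56+15 = 71
j=5,p=4: odd sum, s = 71-4 = 67
j=5,p=5: even sum, s = 67+25 = 92
j=5,p=6: odd sum, s = 92-6 = 86
j=5,p=7: even sum, s = 86+35 = 121
j=6,p=2: even sum, s = 121+12 = 133
j=6,p=3: odd sum, s = 133-3 = 130
j=6,p=4: even sum, s = 130+24 = 154
j=6,p=5: odd sum, s = 154-5 = 149
j=6,p=6: even sum, s = 149+36 = 185
j=6,p=7: odd sum, s = 185-7 = 178
j=6,p=8: even sum, s = 178+48 = 226
j=7,p=2: odd sum, s = 226-2 = 224
j=7,p=3: even sum, s = 224+21 = 245
j=7,p=4: odd sum, s = 245-4 = 241
j=7,p=5: even sum, s = 241+35 = 276
j=7,p=6: odd sum, s = 276-6 = 270
j=7,p=7: even sum, s = 270+49 = 319
j=7,p=8: odd sum, s = 319-8 = 311
j=7,p=9: even sum, s = 311+63 = 374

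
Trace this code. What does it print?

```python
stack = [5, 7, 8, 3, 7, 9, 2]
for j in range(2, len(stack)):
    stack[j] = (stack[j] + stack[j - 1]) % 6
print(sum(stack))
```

20

j=2: stack[2] = (8+7)%6 = 3 → [5, 7, 3, 3, 7, 9, 2]
j=3: stack[3] = (3+3)%6 = 0 → [5, 7, 3, 0, 7, 9, 2]
j=4: stack[4] = (7+0)%6 = 1 → [5, 7, 3, 0, 1, 9, 2]
j=5: stack[5] = (9+1)%6 = 4 → [5, 7, 3, 0, 1, 4, 2]
j=6: stack[6] = (2+4)%6 = 0 → [5, 7, 3, 0, 1, 4, 0]
sum = 20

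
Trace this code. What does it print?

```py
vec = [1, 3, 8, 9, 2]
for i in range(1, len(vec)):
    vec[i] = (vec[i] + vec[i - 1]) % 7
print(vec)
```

[1, 4, 5, 0, 2]

i=1: vec[1] = (3+1)%7 = 4 → [1, 4, 8, 9, 2]
i=2: vec[2] = (8+4)%7 = 5 → [1, 4, 5, 9, 2]
i=3: vec[3] = (9+5)%7 = 0 → [1, 4, 5, 0, 2]
i=4: vec[4] = (2+0)%7 = 2 → [1, 4, 5, 0, 2]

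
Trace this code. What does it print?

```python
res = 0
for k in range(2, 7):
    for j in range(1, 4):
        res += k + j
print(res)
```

90

k=2,j=1: res = 0+3 = 3
k=2,j=2: res = 3+4 = 7
k=2,j=3: res = 7+5 = 12
k=3,j=1: res = 12+4 = 16
k=3,j=2: res = 16+5 = 21
k=3,j=3: res = 21+6 = 27
k=4,j=1: res = 27+5 = 32
k=4,j=2: res = 32+6 = 38
k=4,j=3: res = 38+7 = 45
k=5,j=1: res = 45+6 = 51
k=5,j=2: res = 51+7 = 58
k=5,j=3: res = 58+8 = 66
k=6,j=1: res = 66+7 = 73
k=6,j=2: res = 73+8 = 81
k=6,j=3: res = 81+9 = 90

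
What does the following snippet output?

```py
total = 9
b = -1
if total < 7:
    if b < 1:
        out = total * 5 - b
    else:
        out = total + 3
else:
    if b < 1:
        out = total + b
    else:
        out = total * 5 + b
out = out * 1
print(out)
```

8

total=9, b=-1
total < 7 is False; b < 1 is True
→ out = total + b = 8
out = 8*1 = 8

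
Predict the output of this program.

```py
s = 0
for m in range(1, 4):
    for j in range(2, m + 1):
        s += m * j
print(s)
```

m=2,j=2: s = 0+4 = 4
m=3,j=2: s = 4+6 = 10
m=3,j=3: s = 10+9 = 19

19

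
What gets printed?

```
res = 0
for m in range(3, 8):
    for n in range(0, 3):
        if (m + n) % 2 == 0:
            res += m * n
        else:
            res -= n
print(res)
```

27

m=3,n=0: odd sum, res = 0-0 = 0
m=3,n=1: even sum, res = 0+3 = 3
m=3,n=2: odd sum, res = 3-2 = 1
m=4,n=0: even sum, res = 1+0 = 1
m=4,n=1: odd sum, res = 1-1 = 0
m=4,n=2: even sum, res = 0+8 = 8
m=5,n=0: odd sum, res = 8-0 = 8
m=5,n=1: even sum, res = 8+5 = 13
m=5,n=2: odd sum, res = 13-2 = 11
m=6,n=0: even sum, res = 11+0 = 11
m=6,n=1: odd sum, res = 11-1 = 10
m=6,n=2: even sum, res = 10+12 = 22
m=7,n=0: odd sum, res = 22-0 = 22
m=7,n=1: even sum, res = 22+7 = 29
m=7,n=2: odd sum, res = 29-2 = 27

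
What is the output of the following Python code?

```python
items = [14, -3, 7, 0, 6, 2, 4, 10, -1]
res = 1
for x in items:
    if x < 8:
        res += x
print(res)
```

16

x=14: not <8
x=-3: <8, res = 1+(-3) = -2
x=7: <8, res = (-2)+7 = 5
x=0: <8, res = 5+0 = 5
x=6: <8, res = 5+6 = 11
x=2: <8, res = 11+2 = 13
x=4: <8, res = 13+4 = 17
x=10: not <8
x=-1: <8, res = 17+(-1) = 16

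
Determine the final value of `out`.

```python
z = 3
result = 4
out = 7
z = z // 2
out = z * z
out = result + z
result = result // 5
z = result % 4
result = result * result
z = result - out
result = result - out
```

z = 3//2 = 1
out = 1*1 = 1
out = 4+1 = 5
result = 4//5 = 0
z = 0%4 = 0
result = 0*0 = 0
z = 0-5 = -5
result = 0-5 = -5

5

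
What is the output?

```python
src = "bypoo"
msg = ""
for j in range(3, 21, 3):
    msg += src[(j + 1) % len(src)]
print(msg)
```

j=3: add src[4]='o' → 'o'
j=6: add src[2]='p' → 'op'
j=9: add src[0]='b' → 'opb'
j=12: add src[3]='o' → 'opbo'
j=15: add src[1]='y' → 'opboy'
j=18: add src[4]='o' → 'opboyo'

opboyo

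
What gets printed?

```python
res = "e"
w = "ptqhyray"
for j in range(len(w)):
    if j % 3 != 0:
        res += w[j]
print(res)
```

etqyry

j=0: skip
j=1: add 't' → 'et'
j=2: add 'q' → 'etq'
j=3: skip
j=4: add 'y' → 'etqy'
j=5: add 'r' → 'etqyr'
j=6: skip
j=7: add 'y' → 'etqyry'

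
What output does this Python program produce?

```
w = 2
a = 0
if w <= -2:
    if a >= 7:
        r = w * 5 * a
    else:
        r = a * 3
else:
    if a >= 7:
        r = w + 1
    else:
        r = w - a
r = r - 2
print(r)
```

w=2, a=0
w <= -2 is False; a >= 7 is False
→ r = w - a = 2
r = 2-2 = 0

0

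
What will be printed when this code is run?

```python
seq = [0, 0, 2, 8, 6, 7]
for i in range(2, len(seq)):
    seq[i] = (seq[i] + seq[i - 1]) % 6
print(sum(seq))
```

15

i=2: seq[2] = (2+0)%6 = 2 → [0, 0, 2, 8, 6, 7]
i=3: seq[3] = (8+2)%6 = 4 → [0, 0, 2, 4, 6, 7]
i=4: seq[4] = (6+4)%6 = 4 → [0, 0, 2, 4, 4, 7]
i=5: seq[5] = (7+4)%6 = 5 → [0, 0, 2, 4, 4, 5]
sum = 15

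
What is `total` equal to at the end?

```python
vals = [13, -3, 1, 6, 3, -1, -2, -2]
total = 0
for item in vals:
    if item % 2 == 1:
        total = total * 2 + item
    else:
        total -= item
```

173

item=13: odd, total = 0*2+13 = 13
item=-3: odd, total = 13*2+(-3) = 23
item=1: odd, total = 23*2+1 = 47
item=6: not odd, total = 47-6 = 41
item=3: odd, total = 41*2+3 = 85
item=-1: odd, total = 85*2+(-1) = 169
item=-2: not odd, total = 169-(-2) = 171
item=-2: not odd, total = 171-(-2) = 173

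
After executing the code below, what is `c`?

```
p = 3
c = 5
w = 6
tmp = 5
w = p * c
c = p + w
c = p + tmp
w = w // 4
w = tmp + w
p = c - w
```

w = 3*5 = 15
c = 3+15 = 18
c = 3+5 = 8
w = 15//4 = 3
w = 5+3 = 8
p = 8-8 = 0

8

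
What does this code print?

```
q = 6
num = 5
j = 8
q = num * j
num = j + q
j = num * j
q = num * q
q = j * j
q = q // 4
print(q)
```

36864

q = 5*8 = 40
num = 8+40 = 48
j = 48*8 = 384
q = 48*40 = 1920
q = 384*384 = 147456
q = 147456//4 = 36864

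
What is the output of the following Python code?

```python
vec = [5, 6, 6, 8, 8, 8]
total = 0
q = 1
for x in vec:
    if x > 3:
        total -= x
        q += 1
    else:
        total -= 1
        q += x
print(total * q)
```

-287

x=5: >3, total = 0-5 = -5; q=2
x=6: >3, total = (-5)-6 = -11; q=3
x=6: >3, total = (-11)-6 = -17; q=4
x=8: >3, total = (-17)-8 = -25; q=5
x=8: >3, total = (-25)-8 = -33; q=6
x=8: >3, total = (-33)-8 = -41; q=7
total*q = (-41)*7 = -287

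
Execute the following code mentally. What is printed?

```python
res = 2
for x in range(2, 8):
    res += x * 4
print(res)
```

x=2: res = 2+2*4 = 10
x=3: res = 10+3*4 = 22
x=4: res = 22+4*4 = 38
x=5: res = 38+5*4 = 58
x=6: res = 58+6*4 = 82
x=7: res = 82+7*4 = 110

110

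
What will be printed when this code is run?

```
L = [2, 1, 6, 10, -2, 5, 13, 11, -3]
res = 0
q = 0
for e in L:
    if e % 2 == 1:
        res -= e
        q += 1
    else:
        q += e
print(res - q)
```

e=2: not odd; q=2
e=1: odd, res = 0-1 = -1; q=3
e=6: not odd; q=9
e=10: not odd; q=19
e=-2: not odd; q=17
e=5: odd, res = (-1)-5 = -6; q=18
e=13: odd, res = (-6)-13 = -19; q=19
e=11: odd, res = (-19)-11 = -30; q=20
e=-3: odd, res = (-30)-(-3) = -27; q=21
res-q = (-27)-21 = -48

-48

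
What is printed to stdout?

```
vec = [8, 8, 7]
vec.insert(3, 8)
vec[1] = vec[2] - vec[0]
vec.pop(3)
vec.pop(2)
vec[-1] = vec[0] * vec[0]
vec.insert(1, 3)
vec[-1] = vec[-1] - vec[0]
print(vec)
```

insert 8 at 3 → [8, 8, 7, 8]
vec[1] = vec[2]-vec[0] = 7-8 = -1 → [8, -1, 7, 8]
pop(3) removes 8 → [8, -1, 7]
pop(2) removes 7 → [8, -1]
vec[-1] = vec[0]*vec[0] = 8*8 = 64 → [8, 64]
insert 3 at 1 → [8, 3, 64]
vec[-1] = vec[-1]-vec[0] = 64-8 = 56 → [8, 3, 56]

[8, 3, 56]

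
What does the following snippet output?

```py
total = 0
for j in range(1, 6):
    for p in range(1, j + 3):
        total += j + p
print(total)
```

j=1,p=1: total = 0+2 = 2
j=1,p=2: total = 2+3 = 5
j=1,p=3: total = 5+4 = 9
j=2,p=1: total = 9+3 = 12
j=2,p=2: total = 12+4 = 16
j=2,p=3: total = 16+5 = 21
j=2,p=4: total = 21+6 = 27
j=3,p=1: total = 27+4 = 31
j=3,p=2: total = 31+5 = 36
j=3,p=3: total = 36+6 = 42
j=3,p=4: total = 42+7 = 49
j=3,p=5: total = 49+8 = 57
j=4,p=1: total = 57+5 = 62
j=4,p=2: total = 62+6 = 68
j=4,p=3: total = 68+7 = 75
j=4,p=4: total = 75+8 = 83
j=4,p=5: total = 83+9 = 92
j=4,p=6: total = 92+10 = 102
j=5,p=1: total = 102+6 = 108
j=5,p=2: total = 108+7 = 115
j=5,p=3: total = 115+8 = 123
j=5,p=4: total = 123+9 = 132
j=5,p=5: total = 132+10 = 142
j=5,p=6: total = 142+11 = 153
j=5,p=7: total = 153+12 = 165

165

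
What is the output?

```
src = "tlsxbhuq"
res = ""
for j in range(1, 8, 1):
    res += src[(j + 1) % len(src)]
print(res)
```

sxbhuqt

j=1: add src[2]='s' → 's'
j=2: add src[3]='x' → 'sx'
j=3: add src[4]='b' → 'sxb'
j=4: add src[5]='h' → 'sxbh'
j=5: add src[6]='u' → 'sxbhu'
j=6: add src[7]='q' → 'sxbhuq'
j=7: add src[0]='t' → 'sxbhuqt'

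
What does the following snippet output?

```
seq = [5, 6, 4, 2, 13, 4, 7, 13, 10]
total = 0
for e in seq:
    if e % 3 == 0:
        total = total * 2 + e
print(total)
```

6

e=5: not %3==0
e=6: %3==0, total = 0*2+6 = 6
e=4: not %3==0
e=2: not %3==0
e=13: not %3==0
e=4: not %3==0
e=7: not %3==0
e=13: not %3==0
e=10: not %3==0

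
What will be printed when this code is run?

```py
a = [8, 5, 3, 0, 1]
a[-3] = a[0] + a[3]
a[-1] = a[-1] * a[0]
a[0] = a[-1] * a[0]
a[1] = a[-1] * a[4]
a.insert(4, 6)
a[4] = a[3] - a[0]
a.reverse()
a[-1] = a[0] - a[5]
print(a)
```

a[-3] = a[0]+a[3] = 8+0 = 8 → [8, 5, 8, 0, 1]
a[-1] = a[-1]*a[0] = 1*8 = 8 → [8, 5, 8, 0, 8]
a[0] = a[-1]*a[0] = 8*8 = 64 → [64, 5, 8, 0, 8]
a[1] = a[-1]*a[4] = 8*8 = 64 → [64, 64, 8, 0, 8]
insert 6 at 4 → [64, 64, 8, 0, 6, 8]
a[4] = a[3]-a[0] = 0-64 = -64 → [64, 64, 8, 0, -64, 8]
reverse → [8, -64, 0, 8, 64, 64]
a[-1] = a[0]-a[5] = 8-64 = -56 → [8, -64, 0, 8, 64, -56]

[8, -64, 0, 8, 64, -56]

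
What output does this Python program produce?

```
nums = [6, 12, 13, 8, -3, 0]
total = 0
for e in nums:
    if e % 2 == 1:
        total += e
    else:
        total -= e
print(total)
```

e=6: not odd, total = 0-6 = -6
e=12: not odd, total = (-6)-12 = -18
e=13: odd, total = (-18)+13 = -5
e=8: not odd, total = (-5)-8 = -13
e=-3: odd, total = (-13)+(-3) = -16
e=0: not odd, total = (-16)-0 = -16

-16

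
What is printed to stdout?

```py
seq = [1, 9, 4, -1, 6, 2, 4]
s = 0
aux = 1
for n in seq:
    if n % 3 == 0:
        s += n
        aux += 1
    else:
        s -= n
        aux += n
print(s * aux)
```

n=1: not %3==0, s = 0-1 = -1; aux=2
n=9: %3==0, s = (-1)+9 = 8; aux=3
n=4: not %3==0, s = 8-4 = 4; aux=7
n=-1: not %3==0, s = 4-(-1) = 5; aux=6
n=6: %3==0, s = 5+6 = 11; aux=7
n=2: not %3==0, s = 11-2 = 9; aux=9
n=4: not %3==0, s = 9-4 = 5; aux=13
s*aux = 5*13 = 65

65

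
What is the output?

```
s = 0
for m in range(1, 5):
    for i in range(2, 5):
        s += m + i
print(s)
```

m=1,i=2: s = 0+3 = 3
m=1,i=3: s = 3+4 = 7
m=1,i=4: s = 7+5 = 12
m=2,i=2: s = 12+4 = 16
m=2,i=3: s = 16+5 = 21
m=2,i=4: s = 21+6 = 27
m=3,i=2: s = 27+5 = 32
m=3,i=3: s = 32+6 = 38
m=3,i=4: s = 38+7 = 45
m=4,i=2: s = 45+6 = 51
m=4,i=3: s = 51+7 = 58
m=4,i=4: s = 58+8 = 66

66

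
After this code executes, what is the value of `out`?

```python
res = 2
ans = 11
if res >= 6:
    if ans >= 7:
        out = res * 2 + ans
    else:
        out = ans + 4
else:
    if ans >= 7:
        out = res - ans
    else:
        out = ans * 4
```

res=2, ans=11
res >= 6 is False; ans >= 7 is True
→ out = res - ans = -9

-9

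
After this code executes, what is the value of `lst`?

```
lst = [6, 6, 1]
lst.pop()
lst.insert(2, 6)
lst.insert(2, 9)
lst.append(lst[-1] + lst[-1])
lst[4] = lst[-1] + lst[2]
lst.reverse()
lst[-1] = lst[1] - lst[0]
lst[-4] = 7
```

pop() removes 1 → [6, 6]
insert 6 at 2 → [6, 6, 6]
insert 9 at 2 → [6, 6, 9, 6]
append lst[-1]+lst[-1] = 6+6 = 12 → [6, 6, 9, 6, 12]
lst[4] = lst[-1]+lst[2] = 12+9 = 21 → [6, 6, 9, 6, 21]
reverse → [21, 6, 9, 6, 6]
lst[-1] = lst[1]-lst[0] = 6-21 = -15 → [21, 6, 9, 6, -15]
lst[-4] = 7 → [21, 7, 9, 6, -15]

[21, 7, 9, 6, -15]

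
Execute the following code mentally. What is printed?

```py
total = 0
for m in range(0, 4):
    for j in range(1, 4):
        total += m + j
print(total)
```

42

m=0,j=1: total = 0+1 = 1
m=0,j=2: total = 1+2 = 3
m=0,j=3: total = 3+3 = 6
m=1,j=1: total = 6+2 = 8
m=1,j=2: total = 8+3 = 11
m=1,j=3: total = 11+4 = 15
m=2,j=1: total = 15+3 = 18
m=2,j=2: total = 18+4 = 22
m=2,j=3: total = 22+5 = 27
m=3,j=1: total = 27+4 = 31
m=3,j=2: total = 31+5 = 36
m=3,j=3: total = 36+6 = 42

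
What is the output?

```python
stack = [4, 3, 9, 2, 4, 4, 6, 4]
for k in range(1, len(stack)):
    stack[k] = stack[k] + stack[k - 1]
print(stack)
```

k=1: stack[1] = 3+4 = 7 → [4, 7, 9, 2, 4, 4, 6, 4]
k=2: stack[2] = 9+7 = 16 → [4, 7, 16, 2, 4, 4, 6, 4]
k=3: stack[3] = 2+16 = 18 → [4, 7, 16, 18, 4, 4, 6, 4]
k=4: stack[4] = 4+18 = 22 → [4, 7, 16, 18, 22, 4, 6, 4]
k=5: stack[5] = 4+22 = 26 → [4, 7, 16, 18, 22, 26, 6, 4]
k=6: stack[6] = 6+26 = 32 → [4, 7, 16, 18, 22, 26, 32, 4]
k=7: stack[7] = 4+32 = 36 → [4, 7, 16, 18, 22, 26, 32, 36]

[4, 7, 16, 18, 22, 26, 32, 36]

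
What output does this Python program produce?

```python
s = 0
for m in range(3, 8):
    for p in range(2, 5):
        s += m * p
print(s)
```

m=3,p=2: s = 0+6 = 6
m=3,p=3: s = 6+9 = 15
m=3,p=4: s = 15+12 = 27
m=4,p=2: s = 27+8 = 35
m=4,p=3: s = 35+12 = 47
m=4,p=4: s = 47+16 = 63
m=5,p=2: s = 63+10 = 73
m=5,p=3: s = 73+15 = 88
m=5,p=4: s = 88+20 = 108
m=6,p=2: s = 108+12 = 120
m=6,p=3: s = 120+18 = 138
m=6,p=4: s = 138+24 = 162
m=7,p=2: s = 162+14 = 176
m=7,p=3: s = 176+21 = 197
m=7,p=4: s = 197+28 = 225

225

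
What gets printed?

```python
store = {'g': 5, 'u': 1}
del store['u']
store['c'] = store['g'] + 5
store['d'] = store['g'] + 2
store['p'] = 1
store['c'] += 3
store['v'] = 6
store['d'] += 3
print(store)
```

{'g': 5, 'c': 13, 'd': 10, 'p': 1, 'v': 6}

del 'u' → {'g': 5}
store['c'] = store['g']+5 = 10 → {'g': 5, 'c': 10}
store['d'] = store['g']+2 = 7 → {'g': 5, 'c': 10, 'd': 7}
store['p'] = 1 → {'g': 5, 'c': 10, 'd': 7, 'p': 1}
store['c'] = 10+3 = 13 → {'g': 5, 'c': 13, 'd': 7, 'p': 1}
store['v'] = 6 → {'g': 5, 'c': 13, 'd': 7, 'p': 1, 'v': 6}
store['d'] = 7+3 = 10 → {'g': 5, 'c': 13, 'd': 10, 'p': 1, 'v': 6}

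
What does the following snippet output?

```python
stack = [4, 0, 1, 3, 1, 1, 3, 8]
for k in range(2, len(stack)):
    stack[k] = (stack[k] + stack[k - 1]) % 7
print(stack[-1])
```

k=2: stack[2] = (1+0)%7 = 1 → [4, 0, 1, 3, 1, 1, 3, 8]
k=3: stack[3] = (3+1)%7 = 4 → [4, 0, 1, 4, 1, 1, 3, 8]
k=4: stack[4] = (1+4)%7 = 5 → [4, 0, 1, 4, 5, 1, 3, 8]
k=5: stack[5] = (1+5)%7 = 6 → [4, 0, 1, 4, 5, 6, 3, 8]
k=6: stack[6] = (3+6)%7 = 2 → [4, 0, 1, 4, 5, 6, 2, 8]
k=7: stack[7] = (8+2)%7 = 3 → [4, 0, 1, 4, 5, 6, 2, 3]

3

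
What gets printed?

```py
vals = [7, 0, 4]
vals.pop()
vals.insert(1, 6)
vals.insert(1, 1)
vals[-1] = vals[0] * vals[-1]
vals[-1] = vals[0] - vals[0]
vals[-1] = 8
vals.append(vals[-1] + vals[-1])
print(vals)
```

pop() removes 4 → [7, 0]
insert 6 at 1 → [7, 6, 0]
insert 1 at 1 → [7, 1, 6, 0]
vals[-1] = vals[0]*vals[-1] = 7*0 = 0 → [7, 1, 6, 0]
vals[-1] = vals[0]-vals[0] = 7-7 = 0 → [7, 1, 6, 0]
vals[-1] = 8 → [7, 1, 6, 8]
append vals[-1]+vals[-1] = 8+8 = 16 → [7, 1, 6, 8, 16]

[7, 1, 6, 8, 16]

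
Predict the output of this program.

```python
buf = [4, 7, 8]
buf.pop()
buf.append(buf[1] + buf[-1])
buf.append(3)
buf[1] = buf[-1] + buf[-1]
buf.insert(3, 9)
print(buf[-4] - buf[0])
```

pop() removes 8 → [4, 7]
append buf[1]+buf[-1] = 7+7 = 14 → [4, 7, 14]
append 3 → [4, 7, 14, 3]
buf[1] = buf[-1]+buf[-1] = 3+3 = 6 → [4, 6, 14, 3]
insert 9 at 3 → [4, 6, 14, 9, 3]
buf[-4]-buf[0] = 6-4 = 2

2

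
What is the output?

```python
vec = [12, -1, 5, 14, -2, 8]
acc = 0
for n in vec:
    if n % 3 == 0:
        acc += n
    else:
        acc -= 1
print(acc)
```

n=12: %3==0, acc = 0+12 = 12
n=-1: not %3==0, acc = 12-1 = 11
n=5: not %3==0, acc = 11-1 = 10
n=14: not %3==0, acc = 10-1 = 9
n=-2: not %3==0, acc = 9-1 = 8
n=8: not %3==0, acc = 8-1 = 7

7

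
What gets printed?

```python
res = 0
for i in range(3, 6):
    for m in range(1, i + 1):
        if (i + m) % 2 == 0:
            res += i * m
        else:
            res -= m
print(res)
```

69

i=3,m=1: even sum, res = 0+3 = 3
i=3,m=2: odd sum, res = 3-2 = 1
i=3,m=3: even sum, res = 1+9 = 10
i=4,m=1: odd sum, res = 10-1 = 9
i=4,m=2: even sum, res = 9+8 = 17
i=4,m=3: odd sum, res = 17-3 = 14
i=4,m=4: even sum, res = 14+16 = 30
i=5,m=1: even sum, res = 30+5 = 35
i=5,m=2: odd sum, res = 35-2 = 33
i=5,m=3: even sum, res = 33+15 = 48
i=5,m=4: odd sum, res = 48-4 = 44
i=5,m=5: even sum, res = 44+25 = 69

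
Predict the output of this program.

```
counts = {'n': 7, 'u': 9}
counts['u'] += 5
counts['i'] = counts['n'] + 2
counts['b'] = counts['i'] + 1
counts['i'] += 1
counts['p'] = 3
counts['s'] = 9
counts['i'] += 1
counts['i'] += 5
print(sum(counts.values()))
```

59

counts['u'] = 9+5 = 14 → {'n': 7, 'u': 14}
counts['i'] = counts['n']+2 = 9 → {'n': 7, 'u': 14, 'i': 9}
counts['b'] = counts['i']+1 = 10 → {'n': 7, 'u': 14, 'i': 9, 'b': 10}
counts['i'] = 9+1 = 10 → {'n': 7, 'u': 14, 'i': 10, 'b': 10}
counts['p'] = 3 → {'n': 7, 'u': 14, 'i': 10, 'b': 10, 'p': 3}
counts['s'] = 9 → {'n': 7, 'u': 14, 'i': 10, 'b': 10, 'p': 3, 's': 9}
counts['i'] = 10+1 = 11 → {'n': 7, 'u': 14, 'i': 11, 'b': 10, 'p': 3, 's': 9}
counts['i'] = 11+5 = 16 → {'n': 7, 'u': 14, 'i': 16, 'b': 10, 'p': 3, 's': 9}
sum of values = 59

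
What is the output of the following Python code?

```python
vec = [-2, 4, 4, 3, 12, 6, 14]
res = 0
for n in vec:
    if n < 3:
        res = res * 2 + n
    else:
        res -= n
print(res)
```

-45

n=-2: <3, res = 0*2+(-2) = -2
n=4: not <3, res = (-2)-4 = -6
n=4: not <3, res = (-6)-4 = -10
n=3: not <3, res = (-10)-3 = -13
n=12: not <3, res = (-13)-12 = -25
n=6: not <3, res = (-25)-6 = -31
n=14: not <3, res = (-31)-14 = -45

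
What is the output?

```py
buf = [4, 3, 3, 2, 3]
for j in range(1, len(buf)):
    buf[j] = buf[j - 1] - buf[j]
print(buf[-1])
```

-7

j=1: buf[1] = 4-3 = 1 → [4, 1, 3, 2, 3]
j=2: buf[2] = 1-3 = -2 → [4, 1, -2, 2, 3]
j=3: buf[3] = (-2)-2 = -4 → [4, 1, -2, -4, 3]
j=4: buf[4] = (-4)-3 = -7 → [4, 1, -2, -4, -7]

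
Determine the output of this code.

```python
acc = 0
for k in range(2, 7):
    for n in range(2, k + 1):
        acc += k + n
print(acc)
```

k=2,n=2: acc = 0+4 = 4
k=3,n=2: acc = 4+5 = 9
k=3,n=3: acc = 9+6 = 15
k=4,n=2: acc = 15+6 = 21
k=4,n=3: acc = 21+7 = 28
k=4,n=4: acc = 28+8 = 36
k=5,n=2: acc = 36+7 = 43
k=5,n=3: acc = 43+8 = 51
k=5,n=4: acc = 51+9 = 60
k=5,n=5: acc = 60+10 = 70
k=6,n=2: acc = 70+8 = 78
k=6,n=3: acc = 78+9 = 87
k=6,n=4: acc = 87+10 = 97
k=6,n=5: acc = 97+11 = 108
k=6,n=6: acc = 108+12 = 120

120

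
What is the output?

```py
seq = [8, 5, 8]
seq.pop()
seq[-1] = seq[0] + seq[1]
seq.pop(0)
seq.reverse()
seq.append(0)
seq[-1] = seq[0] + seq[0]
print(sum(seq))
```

39

pop() removes 8 → [8, 5]
seq[-1] = seq[0]+seq[1] = 8+5 = 13 → [8, 13]
pop(0) removes 8 → [13]
reverse → [13]
append 0 → [13, 0]
seq[-1] = seq[0]+seq[0] = 13+13 = 26 → [13, 26]
sum = 39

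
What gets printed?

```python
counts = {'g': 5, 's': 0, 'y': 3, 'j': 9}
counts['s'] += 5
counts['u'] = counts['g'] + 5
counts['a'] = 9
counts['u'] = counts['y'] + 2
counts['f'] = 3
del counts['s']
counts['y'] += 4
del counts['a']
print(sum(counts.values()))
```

29

counts['s'] = 0+5 = 5 → {'g': 5, 's': 5, 'y': 3, 'j': 9}
counts['u'] = counts['g']+5 = 10 → {'g': 5, 's': 5, 'y': 3, 'j': 9, 'u': 10}
counts['a'] = 9 → {'g': 5, 's': 5, 'y': 3, 'j': 9, 'u': 10, 'a': 9}
counts['u'] = counts['y']+2 = 5 → {'g': 5, 's': 5, 'y': 3, 'j': 9, 'u': 5, 'a': 9}
counts['f'] = 3 → {'g': 5, 's': 5, 'y': 3, 'j': 9, 'u': 5, 'a': 9, 'f': 3}
del 's' → {'g': 5, 'y': 3, 'j': 9, 'u': 5, 'a': 9, 'f': 3}
counts['y'] = 3+4 = 7 → {'g': 5, 'y': 7, 'j': 9, 'u': 5, 'a': 9, 'f': 3}
del 'a' → {'g': 5, 'y': 7, 'j': 9, 'u': 5, 'f': 3}
sum of values = 29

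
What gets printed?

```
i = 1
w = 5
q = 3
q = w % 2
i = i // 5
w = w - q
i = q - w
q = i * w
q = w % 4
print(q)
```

q = 5%2 = 1
i = 1//5 = 0
w = 5-1 = 4
i = 1-4 = -3
q = (-3)*4 = -12
q = 4%4 = 0

0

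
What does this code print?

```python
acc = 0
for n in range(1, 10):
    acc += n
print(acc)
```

n=1: acc = 0+1 = 1
n=2: acc = 1+2 = 3
n=3: acc = 3+3 = 6
n=4: acc = 6+4 = 10
n=5: acc = 10+5 = 15
n=6: acc = 15+6 = 21
n=7: acc = 21+7 = 28
n=8: acc = 28+8 = 36
n=9: acc = 36+9 = 45

45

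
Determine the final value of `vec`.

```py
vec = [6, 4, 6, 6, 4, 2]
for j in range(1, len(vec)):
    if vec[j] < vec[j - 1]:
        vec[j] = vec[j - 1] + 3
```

[6, 9, 12, 15, 18, 21]

j=1: 4<6, vec[1] = 6+3 = 9 → [6, 9, 6, 6, 4, 2]
j=2: 6<9, vec[2] = 9+3 = 12 → [6, 9, 12, 6, 4, 2]
j=3: 6<12, vec[3] = 12+3 = 15 → [6, 9, 12, 15, 4, 2]
j=4: 4<15, vec[4] = 15+3 = 18 → [6, 9, 12, 15, 18, 2]
j=5: 2<18, vec[5] = 18+3 = 21 → [6, 9, 12, 15, 18, 21]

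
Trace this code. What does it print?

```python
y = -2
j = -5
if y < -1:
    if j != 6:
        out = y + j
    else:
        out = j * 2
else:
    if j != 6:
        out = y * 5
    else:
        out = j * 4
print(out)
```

-7

y=-2, j=-5
y < -1 is True; j != 6 is True
→ out = y + j = -7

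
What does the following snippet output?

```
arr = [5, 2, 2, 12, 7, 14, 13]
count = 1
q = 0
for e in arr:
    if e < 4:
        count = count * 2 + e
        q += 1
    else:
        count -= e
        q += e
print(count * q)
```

-2968

e=5: not <4, count = 1-5 = -4; q=5
e=2: <4, count = (-4)*2+2 = -6; q=6
e=2: <4, count = (-6)*2+2 = -10; q=7
e=12: not <4, count = (-10)-12 = -22; q=19
e=7: not <4, count = (-22)-7 = -29; q=26
e=14: not <4, count = (-29)-14 = -43; q=40
e=13: not <4, count = (-43)-13 = -56; q=53
count*q = (-56)*53 = -2968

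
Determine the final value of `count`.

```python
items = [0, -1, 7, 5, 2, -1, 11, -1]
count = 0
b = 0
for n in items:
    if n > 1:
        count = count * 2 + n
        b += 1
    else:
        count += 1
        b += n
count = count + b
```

n=0: not >1, count = 0+1 = 1; b=0
n=-1: not >1, count = 1+1 = 2; b=-1
n=7: >1, count = 2*2+7 = 11; b=0
n=5: >1, count = 11*2+5 = 27; b=1
n=2: >1, count = 27*2+2 = 56; b=2
n=-1: not >1, count = 56+1 = 57; b=1
n=11: >1, count = 57*2+11 = 125; b=2
n=-1: not >1, count = 125+1 = 126; b=1
count+b = 126+1 = 127

127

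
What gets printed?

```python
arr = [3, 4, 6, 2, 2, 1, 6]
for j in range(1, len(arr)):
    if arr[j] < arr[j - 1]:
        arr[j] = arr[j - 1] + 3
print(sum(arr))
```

j=1: 4>=3, unchanged → [3, 4, 6, 2, 2, 1, 6]
j=2: 6>=4, unchanged → [3, 4, 6, 2, 2, 1, 6]
j=3: 2<6, arr[3] = 6+3 = 9 → [3, 4, 6, 9, 2, 1, 6]
j=4: 2<9, arr[4] = 9+3 = 12 → [3, 4, 6, 9, 12, 1, 6]
j=5: 1<12, arr[5] = 12+3 = 15 → [3, 4, 6, 9, 12, 15, 6]
j=6: 6<15, arr[6] = 15+3 = 18 → [3, 4, 6, 9, 12, 15, 18]
sum = 67

67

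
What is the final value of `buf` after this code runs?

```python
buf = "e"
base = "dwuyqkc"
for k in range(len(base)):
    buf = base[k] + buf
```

'ckqyuwde'

k=0: prepend 'd' → 'de'
k=1: prepend 'w' → 'wde'
k=2: prepend 'u' → 'uwde'
k=3: prepend 'y' → 'yuwde'
k=4: prepend 'q' → 'qyuwde'
k=5: prepend 'k' → 'kqyuwde'
k=6: prepend 'c' → 'ckqyuwde'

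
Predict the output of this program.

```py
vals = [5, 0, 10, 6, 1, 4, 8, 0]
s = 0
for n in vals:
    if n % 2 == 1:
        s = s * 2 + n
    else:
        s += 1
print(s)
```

20

n=5: odd, s = 0*2+5 = 5
n=0: not odd, s = 5+1 = 6
n=10: not odd, s = 6+1 = 7
n=6: not odd, s = 7+1 = 8
n=1: odd, s = 8*2+1 = 17
n=4: not odd, s = 17+1 = 18
n=8: not odd, s = 18+1 = 19
n=0: not odd, s = 19+1 = 20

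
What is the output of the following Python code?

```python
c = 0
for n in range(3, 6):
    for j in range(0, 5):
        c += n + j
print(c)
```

90

n=3,j=0: c = 0+3 = 3
n=3,j=1: c = 3+4 = 7
n=3,j=2: c = 7+5 = 12
n=3,j=3: c = 12+6 = 18
n=3,j=4: c = 18+7 = 25
n=4,j=0: c = 25+4 = 29
n=4,j=1: c = 29+5 = 34
n=4,j=2: c = 34+6 = 40
n=4,j=3: c = 40+7 = 47
n=4,j=4: c = 47+8 = 55
n=5,j=0: c = 55+5 = 60
n=5,j=1: c = 60+6 = 66
n=5,j=2: c = 66+7 = 73
n=5,j=3: c = 73+8 = 81
n=5,j=4: c = 81+9 = 90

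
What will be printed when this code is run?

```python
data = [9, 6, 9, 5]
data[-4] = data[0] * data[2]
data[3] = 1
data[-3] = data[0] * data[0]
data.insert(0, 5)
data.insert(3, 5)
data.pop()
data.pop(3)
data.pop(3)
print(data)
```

[5, 81, 6561]

data[-4] = data[0]*data[2] = 9*9 = 81 → [81, 6, 9, 5]
data[3] = 1 → [81, 6, 9, 1]
data[-3] = data[0]*data[0] = 81*81 = 6561 → [81, 6561, 9, 1]
insert 5 at 0 → [5, 81, 6561, 9, 1]
insert 5 at 3 → [5, 81, 6561, 5, 9, 1]
pop() removes 1 → [5, 81, 6561, 5, 9]
pop(3) removes 5 → [5, 81, 6561, 9]
pop(3) removes 9 → [5, 81, 6561]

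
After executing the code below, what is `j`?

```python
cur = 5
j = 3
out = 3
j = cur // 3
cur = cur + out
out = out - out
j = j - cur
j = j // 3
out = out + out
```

-3

j = 5//3 = 1
cur = 5+3 = 8
out = 3-3 = 0
j = 1-8 = -7
j = (-7)//3 = -3
out = 0+0 = 0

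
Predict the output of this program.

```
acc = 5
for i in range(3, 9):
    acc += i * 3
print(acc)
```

104

i=3: acc = 5+3*3 = 14
i=4: acc = 14+4*3 = 26
i=5: acc = 26+5*3 = 41
i=6: acc = 41+6*3 = 59
i=7: acc = 59+7*3 = 80
i=8: acc = 80+8*3 = 104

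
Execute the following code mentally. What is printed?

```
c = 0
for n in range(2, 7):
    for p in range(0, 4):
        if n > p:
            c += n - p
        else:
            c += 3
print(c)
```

n=2,p=0: 2>0, c = 0+2 = 2
n=2,p=1: 2>1, c = 2+1 = 3
n=2,p=2: not 2>2, c = 3+3 = 6
n=2,p=3: not 2>3, c = 6+3 = 9
n=3,p=0: 3>0, c = 9+3 = 12
n=3,p=1: 3>1, c = 12+2 = 14
n=3,p=2: 3>2, c = 14+1 = 15
n=3,p=3: not 3>3, c = 15+3 = 18
n=4,p=0: 4>0, c = 18+4 = 22
n=4,p=1: 4>1, c = 22+3 = 25
n=4,p=2: 4>2, c = 25+2 = 27
n=4,p=3: 4>3, c = 27+1 = 28
n=5,p=0: 5>0, c = 28+5 = 33
n=5,p=1: 5>1, c = 33+4 = 37
n=5,p=2: 5>2, c = 37+3 = 40
n=5,p=3: 5>3, c = 40+2 = 42
n=6,p=0: 6>0, c = 42+6 = 48
n=6,p=1: 6>1, c = 48+5 = 53
n=6,p=2: 6>2, c = 53+4 = 57
n=6,p=3: 6>3, c = 57+3 = 60

60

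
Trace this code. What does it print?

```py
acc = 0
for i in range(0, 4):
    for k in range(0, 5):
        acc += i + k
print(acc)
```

70

i=0,k=0: acc = 0+0 = 0
i=0,k=1: acc = 0+1 = 1
i=0,k=2: acc = 1+2 = 3
i=0,k=3: acc = 3+3 = 6
i=0,k=4: acc = 6+4 = 10
i=1,k=0: acc = 10+1 = 11
i=1,k=1: acc = 11+2 = 13
i=1,k=2: acc = 13+3 = 16
i=1,k=3: acc = 16+4 = 20
i=1,k=4: acc = 20+5 = 25
i=2,k=0: acc = 25+2 = 27
i=2,k=1: acc = 27+3 = 30
i=2,k=2: acc = 30+4 = 34
i=2,k=3: acc = 34+5 = 39
i=2,k=4: acc = 39+6 = 45
i=3,k=0: acc = 45+3 = 48
i=3,k=1: acc = 48+4 = 52
i=3,k=2: acc = 52+5 = 57
i=3,k=3: acc = 57+6 = 63
i=3,k=4: acc = 63+7 = 70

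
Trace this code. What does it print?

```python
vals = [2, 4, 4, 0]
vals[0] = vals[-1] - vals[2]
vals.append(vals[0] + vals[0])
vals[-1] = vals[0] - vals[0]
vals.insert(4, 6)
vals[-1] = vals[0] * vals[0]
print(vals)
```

vals[0] = vals[-1]-vals[2] = 0-4 = -4 → [-4, 4, 4, 0]
append vals[0]+vals[0] = (-4)+(-4) = -8 → [-4, 4, 4, 0, -8]
vals[-1] = vals[0]-vals[0] = (-4)-(-4) = 0 → [-4, 4, 4, 0, 0]
insert 6 at 4 → [-4, 4, 4, 0, 6, 0]
vals[-1] = vals[0]*vals[0] = (-4)*(-4) = 16 → [-4, 4, 4, 0, 6, 16]

[-4, 4, 4, 0, 6, 16]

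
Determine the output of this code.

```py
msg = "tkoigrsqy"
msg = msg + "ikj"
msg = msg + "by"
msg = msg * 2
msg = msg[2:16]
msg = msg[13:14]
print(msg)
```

+ 'ikj' → 'tkoigrsqyikj'
+ 'by' → 'tkoigrsqyikjby'
repeat ×2 → 'tkoigrsqyikjbytkoigrsqyikjby'
slice [2:16] → 'oigrsqyikjbytk'
slice [13:14] → 'k'

k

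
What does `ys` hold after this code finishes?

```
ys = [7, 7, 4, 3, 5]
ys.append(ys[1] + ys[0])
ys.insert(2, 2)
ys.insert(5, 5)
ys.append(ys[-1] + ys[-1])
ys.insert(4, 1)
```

append ys[1]+ys[0] = 7+7 = 14 → [7, 7, 4, 3, 5, 14]
insert 2 at 2 → [7, 7, 2, 4, 3, 5, 14]
insert 5 at 5 → [7, 7, 2, 4, 3, 5, 5, 14]
append ys[-1]+ys[-1] = 14+14 = 28 → [7, 7, 2, 4, 3, 5, 5, 14, 28]
insert 1 at 4 → [7, 7, 2, 4, 1, 3, 5, 5, 14, 28]

[7, 7, 2, 4, 1, 3, 5, 5, 14, 28]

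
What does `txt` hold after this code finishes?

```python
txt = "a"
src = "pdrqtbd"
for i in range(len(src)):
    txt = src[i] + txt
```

'dbtqrdpa'

i=0: prepend 'p' → 'pa'
i=1: prepend 'd' → 'dpa'
i=2: prepend 'r' → 'rdpa'
i=3: prepend 'q' → 'qrdpa'
i=4: prepend 't' → 'tqrdpa'
i=5: prepend 'b' → 'btqrdpa'
i=6: prepend 'd' → 'dbtqrdpa'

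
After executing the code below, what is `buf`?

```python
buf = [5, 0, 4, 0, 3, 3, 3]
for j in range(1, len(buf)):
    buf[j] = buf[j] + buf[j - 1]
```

j=1: buf[1] = 0+5 = 5 → [5, 5, 4, 0, 3, 3, 3]
j=2: buf[2] = 4+5 = 9 → [5, 5, 9, 0, 3, 3, 3]
j=3: buf[3] = 0+9 = 9 → [5, 5, 9, 9, 3, 3, 3]
j=4: buf[4] = 3+9 = 12 → [5, 5, 9, 9, 12, 3, 3]
j=5: buf[5] = 3+12 = 15 → [5, 5, 9, 9, 12, 15, 3]
j=6: buf[6] = 3+15 = 18 → [5, 5, 9, 9, 12, 15, 18]

[5, 5, 9, 9, 12, 15, 18]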